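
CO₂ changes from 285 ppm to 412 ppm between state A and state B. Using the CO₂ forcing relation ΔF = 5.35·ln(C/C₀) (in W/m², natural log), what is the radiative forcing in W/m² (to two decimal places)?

CO₂ absorption bands are partially saturated, so forcing scales with the logarithm of the concentration ratio.
CO₂: 5.35 × ln(412/285) = 5.35 × ln(1.44561) = 5.35 × 0.36853 = 1.9716 W/m².

ΔF = 1.97 W/m²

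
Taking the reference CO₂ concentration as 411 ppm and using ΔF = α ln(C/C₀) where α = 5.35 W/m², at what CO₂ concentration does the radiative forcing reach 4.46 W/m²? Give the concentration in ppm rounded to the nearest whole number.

Set 5.35 ln(C/411) = 4.46, so ln(C/411) = 4.46/5.35 = 0.83364.
Then C/411 = e^0.83364 = 2.30168, giving C = 411 × 2.30168 = 945.99 ppm.

C ≈ 946 ppm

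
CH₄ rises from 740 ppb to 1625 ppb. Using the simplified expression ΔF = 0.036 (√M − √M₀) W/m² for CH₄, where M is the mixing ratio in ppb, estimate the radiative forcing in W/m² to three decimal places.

ΔF = 0.472 W/m²

CH₄: 0.036 × (√1625 − √740) = 0.036 × (40.3113 − 27.2029) = 0.036 × 13.1084 = 0.4719 W/m².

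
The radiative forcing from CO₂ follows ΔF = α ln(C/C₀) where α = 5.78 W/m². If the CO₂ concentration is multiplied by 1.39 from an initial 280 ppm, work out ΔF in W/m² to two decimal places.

ΔF = 5.78 × ln(1.39) = 5.78 × 0.32930 = 1.9034 W/m².

ΔF = 1.90 W/m²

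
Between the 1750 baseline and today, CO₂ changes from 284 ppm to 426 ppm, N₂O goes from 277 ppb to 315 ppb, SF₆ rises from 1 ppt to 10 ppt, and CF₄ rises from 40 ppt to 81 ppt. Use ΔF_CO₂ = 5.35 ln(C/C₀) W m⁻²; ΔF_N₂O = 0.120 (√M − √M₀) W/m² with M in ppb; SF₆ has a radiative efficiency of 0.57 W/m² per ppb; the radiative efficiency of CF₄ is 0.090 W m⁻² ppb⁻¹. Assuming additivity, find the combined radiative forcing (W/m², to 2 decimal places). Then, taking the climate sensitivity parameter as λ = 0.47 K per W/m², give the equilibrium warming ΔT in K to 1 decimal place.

CO₂: 5.35 × ln(426/284) = 5.35 × ln(1.50000) = 5.35 × 0.40547 = 2.1693 W/m².
N₂O: 0.120 × (√315 − √277) = 0.120 × (17.7482 − 16.6433) = 0.120 × 1.1049 = 0.1326 W/m².
SF₆: Δ = 10 − 1 = 9 ppt = 0.009 ppb; ΔF = 0.57 × 0.009 = 0.0051 W/m².
CF₄: Δ = 81 − 40 = 41 ppt = 0.041 ppb; ΔF = 0.090 × 0.041 = 0.0037 W/m².
Total ΔF = 2.1693 + 0.1326 + 0.0051 + 0.0037 = 2.3107 W/m².
ΔT = λ ΔF = 0.47 × 2.31 = 1.0857 K.

ΔF = 2.31 W/m²; ΔT = 1.1 K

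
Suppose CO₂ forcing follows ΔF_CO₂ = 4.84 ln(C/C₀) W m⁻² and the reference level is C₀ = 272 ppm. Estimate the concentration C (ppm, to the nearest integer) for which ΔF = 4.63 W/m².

C ≈ 708 ppm

Set 4.84 ln(C/272) = 4.63, so ln(C/272) = 4.63/4.84 = 0.95661.
Then C/272 = e^0.95661 = 2.60286, giving C = 272 × 2.60286 = 707.98 ppm.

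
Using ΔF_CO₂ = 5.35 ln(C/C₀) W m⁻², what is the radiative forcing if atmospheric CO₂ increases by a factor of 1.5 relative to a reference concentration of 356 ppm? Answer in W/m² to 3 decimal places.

ΔF = 2.169 W/m²

ΔF = 5.35 × ln(1.5) = 5.35 × 0.40547 = 2.1693 W/m².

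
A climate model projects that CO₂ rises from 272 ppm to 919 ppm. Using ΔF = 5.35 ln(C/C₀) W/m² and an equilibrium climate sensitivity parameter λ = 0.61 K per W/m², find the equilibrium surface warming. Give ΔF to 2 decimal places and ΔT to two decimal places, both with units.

ΔF = 6.51 W/m²; ΔT = 3.97 K

CO₂: 5.35 × ln(919/272) = 5.35 × ln(3.37868) = 5.35 × 1.21749 = 6.5136 W/m².
ΔT = λ ΔF = 0.61 × 6.51 = 3.9711 K.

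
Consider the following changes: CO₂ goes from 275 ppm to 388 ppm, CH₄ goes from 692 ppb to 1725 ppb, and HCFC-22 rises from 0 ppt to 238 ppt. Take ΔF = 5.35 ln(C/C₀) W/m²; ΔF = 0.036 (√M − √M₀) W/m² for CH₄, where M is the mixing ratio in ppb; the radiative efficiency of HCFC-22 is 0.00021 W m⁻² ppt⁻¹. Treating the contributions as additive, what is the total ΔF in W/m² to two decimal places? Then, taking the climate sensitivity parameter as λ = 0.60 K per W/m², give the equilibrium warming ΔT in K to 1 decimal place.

ΔF = 2.44 W/m²; ΔT = 1.5 K

CO₂: 5.35 × ln(388/275) = 5.35 × ln(1.41091) = 5.35 × 0.34423 = 1.8416 W/m².
CH₄: 0.036 × (√1725 − √692) = 0.036 × (41.5331 − 26.3059) = 0.036 × 15.2272 = 0.5482 W/m².
HCFC-22: ΔF = 0.00021 × (238 − 0) = 0.00021 × 238 = 0.0500 W/m².
Total ΔF = 1.8416 + 0.5482 + 0.0500 = 2.4398 W/m².
ΔT = λ ΔF = 0.60 × 2.44 = 1.4640 K.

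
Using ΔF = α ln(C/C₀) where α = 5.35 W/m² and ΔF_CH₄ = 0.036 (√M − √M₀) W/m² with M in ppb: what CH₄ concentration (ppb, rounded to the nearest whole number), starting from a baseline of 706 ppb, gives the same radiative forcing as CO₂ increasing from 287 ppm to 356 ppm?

CO₂ forcing: 5.35 × ln(356/287) = 5.35 × 0.215449 = 1.15265 W/m².
Set 0.036(√M − √706) = 1.15265: √M = 1.15265/0.036 + √706 = 32.0181 + 26.5707 = 58.5888.
M = (58.5888)² = 3432.65 ppb.

M ≈ 3433 ppb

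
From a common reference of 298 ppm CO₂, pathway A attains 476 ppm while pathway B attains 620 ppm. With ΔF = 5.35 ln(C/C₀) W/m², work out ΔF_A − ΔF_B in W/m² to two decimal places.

ΔF_A − ΔF_B = -1.41 W/m²

ΔF_A = 5.35 ln(476/298) = 5.35 × 0.46832 = 2.5055 W/m².
ΔF_B = 5.35 ln(620/298) = 5.35 × 0.73263 = 3.9196 W/m².
Difference: 2.5055 − 3.9196 = -1.4141 W/m².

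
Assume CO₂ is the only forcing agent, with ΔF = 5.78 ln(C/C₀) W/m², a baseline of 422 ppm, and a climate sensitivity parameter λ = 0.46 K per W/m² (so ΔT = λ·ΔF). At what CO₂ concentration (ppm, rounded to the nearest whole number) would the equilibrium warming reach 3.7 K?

Required forcing: ΔF = ΔT/λ = 3.7/0.46 = 8.0435 W/m².
Then ln(C/422) = ΔF/5.78 = 8.0435/5.78 = 1.39161.
So C = 422 × e^1.39161 = 422 × 4.02132 = 1697.00 ppm.

C ≈ 1697 ppm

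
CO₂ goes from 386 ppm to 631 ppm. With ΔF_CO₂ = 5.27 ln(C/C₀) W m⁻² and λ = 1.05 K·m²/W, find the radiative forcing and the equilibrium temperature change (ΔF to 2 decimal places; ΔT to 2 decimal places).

ΔF = 2.59 W/m²; ΔT = 2.72 K

CO₂: 5.27 × ln(631/386) = 5.27 × ln(1.63472) = 5.27 × 0.49147 = 2.5900 W/m².
ΔT = λ ΔF = 1.05 × 2.59 = 2.7195 K.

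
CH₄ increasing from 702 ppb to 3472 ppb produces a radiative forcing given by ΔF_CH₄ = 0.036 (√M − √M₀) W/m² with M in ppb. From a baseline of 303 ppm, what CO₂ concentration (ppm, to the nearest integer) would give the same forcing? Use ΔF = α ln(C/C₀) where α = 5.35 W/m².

CH₄ forcing: 0.036 × (√3472 − √702) = 0.036 × (58.9237 − 26.4953) = 0.036 × 32.4284 = 1.16742 W/m².
Set 5.35 ln(C/303) = 1.16742: ln(C/303) = 1.16742/5.35 = 0.21821, so C = 303 × e^0.21821 = 303 × 1.24385 = 376.89 ppm.

C ≈ 377 ppm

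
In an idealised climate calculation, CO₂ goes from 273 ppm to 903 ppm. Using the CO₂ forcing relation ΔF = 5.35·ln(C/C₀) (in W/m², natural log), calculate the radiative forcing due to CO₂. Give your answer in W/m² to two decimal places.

CO₂: 5.35 × ln(903/273) = 5.35 × ln(3.30769) = 5.35 × 1.19625 = 6.3999 W/m².

ΔF = 6.40 W/m²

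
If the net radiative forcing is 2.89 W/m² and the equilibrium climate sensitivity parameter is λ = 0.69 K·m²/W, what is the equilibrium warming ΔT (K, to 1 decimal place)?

ΔT = 2.0 K

ΔT = λ ΔF = 0.69 × 2.89 = 1.9941 K.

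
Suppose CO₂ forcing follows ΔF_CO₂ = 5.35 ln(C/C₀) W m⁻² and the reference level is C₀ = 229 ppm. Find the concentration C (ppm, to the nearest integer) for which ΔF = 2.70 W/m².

Set 5.35 ln(C/229) = 2.70, so ln(C/229) = 2.70/5.35 = 0.50467.
Then C/229 = e^0.50467 = 1.65644, giving C = 229 × 1.65644 = 379.32 ppm.

C ≈ 379 ppm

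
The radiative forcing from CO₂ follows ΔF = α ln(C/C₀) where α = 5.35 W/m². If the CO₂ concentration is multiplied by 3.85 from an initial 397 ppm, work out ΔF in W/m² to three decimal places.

ΔF = 7.212 W/m²

Because the forcing depends only on the ratio C/C₀, the initial concentration does not enter.
ΔF = 5.35 × ln(3.85) = 5.35 × 1.34807 = 7.2122 W/m².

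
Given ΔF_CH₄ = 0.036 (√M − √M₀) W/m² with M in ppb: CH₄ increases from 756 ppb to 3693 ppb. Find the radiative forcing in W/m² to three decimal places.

CH₄: 0.036 × (√3693 − √756) = 0.036 × (60.7701 − 27.4955) = 0.036 × 33.2746 = 1.1979 W/m².

ΔF = 1.198 W/m²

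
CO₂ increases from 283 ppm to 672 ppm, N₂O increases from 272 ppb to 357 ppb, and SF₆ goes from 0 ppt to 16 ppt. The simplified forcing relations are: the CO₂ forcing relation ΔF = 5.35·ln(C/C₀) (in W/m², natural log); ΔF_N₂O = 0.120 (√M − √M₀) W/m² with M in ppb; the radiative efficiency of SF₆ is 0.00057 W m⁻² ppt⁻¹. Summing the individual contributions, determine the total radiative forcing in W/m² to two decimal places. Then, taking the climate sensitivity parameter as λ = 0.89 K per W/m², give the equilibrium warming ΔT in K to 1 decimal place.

CO₂: 5.35 × ln(672/283) = 5.35 × ln(2.37456) = 5.35 × 0.86481 = 4.6267 W/m².
N₂O: 0.120 × (√357 − √272) = 0.120 × (18.8944 − 16.4924) = 0.120 × 2.4020 = 0.2882 W/m².
SF₆: ΔF = 0.00057 × (16 − 0) = 0.00057 × 16 = 0.0091 W/m².
Total ΔF = 4.6267 + 0.2882 + 0.0091 = 4.9240 W/m².
ΔT = λ ΔF = 0.89 × 4.92 = 4.3788 K.

ΔF = 4.92 W/m²; ΔT = 4.4 K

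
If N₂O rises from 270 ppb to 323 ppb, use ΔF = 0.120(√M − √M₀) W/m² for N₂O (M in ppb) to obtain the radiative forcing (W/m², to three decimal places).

N₂O: 0.120 × (√323 − √270) = 0.120 × (17.9722 − 16.4317) = 0.120 × 1.5405 = 0.1849 W/m².

ΔF = 0.185 W/m²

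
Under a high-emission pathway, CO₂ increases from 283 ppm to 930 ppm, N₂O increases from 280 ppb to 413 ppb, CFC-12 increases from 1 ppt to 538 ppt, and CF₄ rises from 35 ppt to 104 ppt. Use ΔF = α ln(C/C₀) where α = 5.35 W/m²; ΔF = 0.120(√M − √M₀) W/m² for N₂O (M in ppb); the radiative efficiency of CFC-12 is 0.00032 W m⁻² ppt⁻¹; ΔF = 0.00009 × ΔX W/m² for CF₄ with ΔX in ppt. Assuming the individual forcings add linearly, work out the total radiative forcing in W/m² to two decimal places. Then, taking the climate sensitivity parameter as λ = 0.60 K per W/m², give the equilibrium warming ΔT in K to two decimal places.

CO₂: 5.35 × ln(930/283) = 5.35 × ln(3.28622) = 5.35 × 1.18974 = 6.3651 W/m².
N₂O: 0.120 × (√413 − √280) = 0.120 × (20.3224 − 16.7332) = 0.120 × 3.5892 = 0.4307 W/m².
CFC-12: ΔF = 0.00032 × (538 − 1) = 0.00032 × 537 = 0.1718 W/m².
CF₄: ΔF = 0.00009 × (104 − 35) = 0.00009 × 69 = 0.0062 W/m².
Total ΔF = 6.3651 + 0.4307 + 0.1718 + 0.0062 = 6.9738 W/m².
ΔT = λ ΔF = 0.60 × 6.97 = 4.1820 K.

ΔF = 6.97 W/m²; ΔT = 4.18 K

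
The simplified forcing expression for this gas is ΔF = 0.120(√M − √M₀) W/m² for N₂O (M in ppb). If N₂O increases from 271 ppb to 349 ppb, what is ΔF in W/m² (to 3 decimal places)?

ΔF = 0.266 W/m²

N₂O: 0.120 × (√349 − √271) = 0.120 × (18.6815 − 16.4621) = 0.120 × 2.2194 = 0.2663 W/m².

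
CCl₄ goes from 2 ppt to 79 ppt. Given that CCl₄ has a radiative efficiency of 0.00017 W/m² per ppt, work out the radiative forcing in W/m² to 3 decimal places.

CCl₄: ΔF = 0.00017 × (79 − 2) = 0.00017 × 77 = 0.0131 W/m².

ΔF = 0.013 W/m²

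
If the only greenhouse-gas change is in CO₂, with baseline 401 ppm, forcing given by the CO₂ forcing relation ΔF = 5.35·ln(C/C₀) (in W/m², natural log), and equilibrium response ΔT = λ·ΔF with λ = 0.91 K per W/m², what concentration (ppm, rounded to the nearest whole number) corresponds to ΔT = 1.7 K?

Required forcing: ΔF = ΔT/λ = 1.7/0.91 = 1.8681 W/m².
Then ln(C/401) = ΔF/5.35 = 1.8681/5.35 = 0.34918.
So C = 401 × e^0.34918 = 401 × 1.41790 = 568.58 ppm.

C ≈ 569 ppm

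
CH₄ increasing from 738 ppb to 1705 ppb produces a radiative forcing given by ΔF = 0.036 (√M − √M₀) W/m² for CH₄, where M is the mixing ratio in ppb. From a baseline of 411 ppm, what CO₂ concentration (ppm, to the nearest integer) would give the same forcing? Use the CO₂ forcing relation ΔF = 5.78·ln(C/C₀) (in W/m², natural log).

CH₄ forcing: 0.036 × (√1705 − √738) = 0.036 × (41.2916 − 27.1662) = 0.036 × 14.1254 = 0.50851 W/m².
Set 5.78 ln(C/411) = 0.50851: ln(C/411) = 0.50851/5.78 = 0.08798, so C = 411 × e^0.08798 = 411 × 1.09197 = 448.80 ppm.

C ≈ 449 ppm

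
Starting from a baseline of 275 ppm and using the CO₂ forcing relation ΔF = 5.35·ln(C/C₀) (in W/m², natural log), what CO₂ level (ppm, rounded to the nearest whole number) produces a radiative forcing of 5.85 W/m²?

C ≈ 821 ppm

Set 5.35 ln(C/275) = 5.85, so ln(C/275) = 5.85/5.35 = 1.09346.
Then C/275 = e^1.09346 = 2.98458, giving C = 275 × 2.98458 = 820.76 ppm.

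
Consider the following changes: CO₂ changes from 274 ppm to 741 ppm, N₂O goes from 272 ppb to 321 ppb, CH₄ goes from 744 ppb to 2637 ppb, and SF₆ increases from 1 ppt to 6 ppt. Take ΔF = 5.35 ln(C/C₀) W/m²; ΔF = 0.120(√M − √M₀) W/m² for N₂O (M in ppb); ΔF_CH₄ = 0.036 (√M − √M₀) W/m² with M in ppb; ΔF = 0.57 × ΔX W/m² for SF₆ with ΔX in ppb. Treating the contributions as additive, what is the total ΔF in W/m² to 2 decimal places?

CO₂: 5.35 × ln(741/274) = 5.35 × ln(2.70438) = 5.35 × 0.99487 = 5.3226 W/m².
N₂O: 0.120 × (√321 − √272) = 0.120 × (17.9165 − 16.4924) = 0.120 × 1.4241 = 0.1709 W/m².
CH₄: 0.036 × (√2637 − √744) = 0.036 × (51.3517 − 27.2764) = 0.036 × 24.0753 = 0.8667 W/m².
SF₆: Δ = 6 − 1 = 5 ppt = 0.005 ppb; ΔF = 0.57 × 0.005 = 0.0029 W/m².
Total ΔF = 5.3226 + 0.1709 + 0.8667 + 0.0029 = 6.3631 W/m².

ΔF = 6.36 W/m²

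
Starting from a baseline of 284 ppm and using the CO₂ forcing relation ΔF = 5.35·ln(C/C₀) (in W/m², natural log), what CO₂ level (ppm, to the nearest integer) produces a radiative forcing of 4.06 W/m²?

C ≈ 607 ppm

Set 5.35 ln(C/284) = 4.06, so ln(C/284) = 4.06/5.35 = 0.75888.
Then C/284 = e^0.75888 = 2.13588, giving C = 284 × 2.13588 = 606.59 ppm.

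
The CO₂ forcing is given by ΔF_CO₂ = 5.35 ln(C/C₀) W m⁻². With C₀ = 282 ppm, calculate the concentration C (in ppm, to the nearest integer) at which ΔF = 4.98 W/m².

Set 5.35 ln(C/282) = 4.98, so ln(C/282) = 4.98/5.35 = 0.93084.
Then C/282 = e^0.93084 = 2.53664, giving C = 282 × 2.53664 = 715.33 ppm.

C ≈ 715 ppm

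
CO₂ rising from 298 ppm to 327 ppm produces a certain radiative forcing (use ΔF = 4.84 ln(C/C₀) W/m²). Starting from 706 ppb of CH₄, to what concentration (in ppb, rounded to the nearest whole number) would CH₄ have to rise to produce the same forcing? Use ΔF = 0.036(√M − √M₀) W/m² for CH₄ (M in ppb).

CO₂ forcing: 4.84 × ln(327/298) = 4.84 × 0.092867 = 0.44948 W/m².
Set 0.036(√M − √706) = 0.44948: √M = 0.44948/0.036 + √706 = 12.4856 + 26.5707 = 39.0563.
M = (39.0563)² = 1525.39 ppb.

M ≈ 1525 ppb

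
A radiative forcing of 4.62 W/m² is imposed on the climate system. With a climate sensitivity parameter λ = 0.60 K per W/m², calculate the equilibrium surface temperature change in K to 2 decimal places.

ΔT = λ ΔF = 0.60 × 4.62 = 2.7720 K.

ΔT = 2.77 K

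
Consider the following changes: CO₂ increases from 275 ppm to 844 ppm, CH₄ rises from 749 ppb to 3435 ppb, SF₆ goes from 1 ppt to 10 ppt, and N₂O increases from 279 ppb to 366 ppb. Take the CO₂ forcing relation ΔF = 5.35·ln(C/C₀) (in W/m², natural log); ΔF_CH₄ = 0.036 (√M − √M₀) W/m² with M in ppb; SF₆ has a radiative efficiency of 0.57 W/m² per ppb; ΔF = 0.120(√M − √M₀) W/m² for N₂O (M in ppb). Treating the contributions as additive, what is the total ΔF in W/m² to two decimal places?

ΔF = 7.42 W/m²

CO₂: 5.35 × ln(844/275) = 5.35 × ln(3.06909) = 5.35 × 1.12138 = 5.9994 W/m².
CH₄: 0.036 × (√3435 − √749) = 0.036 × (58.6089 − 27.3679) = 0.036 × 31.2410 = 1.1247 W/m².
SF₆: Δ = 10 − 1 = 9 ppt = 0.009 ppb; ΔF = 0.57 × 0.009 = 0.0051 W/m².
N₂O: 0.120 × (√366 − √279) = 0.120 × (19.1311 − 16.7033) = 0.120 × 2.4278 = 0.2913 W/m².
Total ΔF = 5.9994 + 1.1247 + 0.0051 + 0.2913 = 7.4205 W/m².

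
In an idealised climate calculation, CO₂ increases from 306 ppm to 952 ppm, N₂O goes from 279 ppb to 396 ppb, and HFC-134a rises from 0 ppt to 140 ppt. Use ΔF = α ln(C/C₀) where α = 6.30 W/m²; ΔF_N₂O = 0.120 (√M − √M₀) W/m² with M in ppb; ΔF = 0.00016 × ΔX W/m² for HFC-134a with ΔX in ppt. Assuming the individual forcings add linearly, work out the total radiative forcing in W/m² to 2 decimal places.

CO₂: 6.30 × ln(952/306) = 6.30 × ln(3.11111) = 6.30 × 1.13498 = 7.1504 W/m².
N₂O: 0.120 × (√396 − √279) = 0.120 × (19.8997 − 16.7033) = 0.120 × 3.1964 = 0.3836 W/m².
HFC-134a: ΔF = 0.00016 × (140 − 0) = 0.00016 × 140 = 0.0224 W/m².
Total ΔF = 7.1504 + 0.3836 + 0.0224 = 7.5564 W/m².

ΔF = 7.56 W/m²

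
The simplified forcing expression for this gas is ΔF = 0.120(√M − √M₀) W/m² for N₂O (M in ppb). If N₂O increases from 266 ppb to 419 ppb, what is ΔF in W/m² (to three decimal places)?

ΔF = 0.499 W/m²

N₂O: 0.120 × (√419 − √266) = 0.120 × (20.4695 − 16.3095) = 0.120 × 4.1600 = 0.4992 W/m².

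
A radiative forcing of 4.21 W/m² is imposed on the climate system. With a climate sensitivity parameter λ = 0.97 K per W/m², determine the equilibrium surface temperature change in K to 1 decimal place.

ΔT = λ ΔF = 0.97 × 4.21 = 4.0837 K.

ΔT = 4.1 K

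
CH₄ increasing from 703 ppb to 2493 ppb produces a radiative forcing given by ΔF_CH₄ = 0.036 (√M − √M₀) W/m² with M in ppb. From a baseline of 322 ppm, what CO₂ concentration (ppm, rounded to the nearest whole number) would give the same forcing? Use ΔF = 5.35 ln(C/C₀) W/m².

C ≈ 377 ppm

CH₄ forcing: 0.036 × (√2493 − √703) = 0.036 × (49.9300 − 26.5141) = 0.036 × 23.4159 = 0.84297 W/m².
Set 5.35 ln(C/322) = 0.84297: ln(C/322) = 0.84297/5.35 = 0.15756, so C = 322 × e^0.15756 = 322 × 1.17065 = 376.95 ppm.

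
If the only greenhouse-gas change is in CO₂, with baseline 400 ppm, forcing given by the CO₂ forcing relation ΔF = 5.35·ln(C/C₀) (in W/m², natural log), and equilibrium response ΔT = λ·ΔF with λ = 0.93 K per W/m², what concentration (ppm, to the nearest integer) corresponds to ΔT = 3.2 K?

C ≈ 761 ppm

Required forcing: ΔF = ΔT/λ = 3.2/0.93 = 3.4409 W/m².
Then ln(C/400) = ΔF/5.35 = 3.4409/5.35 = 0.64316.
So C = 400 × e^0.64316 = 400 × 1.90248 = 760.99 ppm.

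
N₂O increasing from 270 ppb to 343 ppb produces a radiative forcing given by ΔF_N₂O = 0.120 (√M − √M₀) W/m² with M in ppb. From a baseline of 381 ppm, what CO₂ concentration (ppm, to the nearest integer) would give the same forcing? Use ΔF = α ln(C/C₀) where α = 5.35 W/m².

C ≈ 399 ppm

N₂O forcing: 0.120 × (√343 − √270) = 0.120 × (18.5203 − 16.4317) = 0.120 × 2.0886 = 0.25063 W/m².
Set 5.35 ln(C/381) = 0.25063: ln(C/381) = 0.25063/5.35 = 0.04685, so C = 381 × e^0.04685 = 381 × 1.04796 = 399.27 ppm.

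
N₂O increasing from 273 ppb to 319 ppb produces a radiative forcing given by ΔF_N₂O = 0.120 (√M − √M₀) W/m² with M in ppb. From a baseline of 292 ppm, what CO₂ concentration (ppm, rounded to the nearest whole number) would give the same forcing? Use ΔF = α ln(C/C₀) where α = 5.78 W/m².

N₂O forcing: 0.120 × (√319 − √273) = 0.120 × (17.8606 − 16.5227) = 0.120 × 1.3379 = 0.16055 W/m².
Set 5.78 ln(C/292) = 0.16055: ln(C/292) = 0.16055/5.78 = 0.02778, so C = 292 × e^0.02778 = 292 × 1.02817 = 300.23 ppm.

C ≈ 300 ppm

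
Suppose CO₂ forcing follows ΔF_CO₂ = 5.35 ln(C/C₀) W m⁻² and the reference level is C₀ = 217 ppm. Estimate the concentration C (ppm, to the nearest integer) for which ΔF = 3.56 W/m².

Set 5.35 ln(C/217) = 3.56, so ln(C/217) = 3.56/5.35 = 0.66542.
Then C/217 = e^0.66542 = 1.94531, giving C = 217 × 1.94531 = 422.13 ppm.

C ≈ 422 ppm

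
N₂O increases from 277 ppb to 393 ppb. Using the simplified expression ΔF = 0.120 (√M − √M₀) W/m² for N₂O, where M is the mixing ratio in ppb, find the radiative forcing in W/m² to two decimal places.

ΔF = 0.38 W/m²

N₂O: 0.120 × (√393 − √277) = 0.120 × (19.8242 − 16.6433) = 0.120 × 3.1809 = 0.3817 W/m².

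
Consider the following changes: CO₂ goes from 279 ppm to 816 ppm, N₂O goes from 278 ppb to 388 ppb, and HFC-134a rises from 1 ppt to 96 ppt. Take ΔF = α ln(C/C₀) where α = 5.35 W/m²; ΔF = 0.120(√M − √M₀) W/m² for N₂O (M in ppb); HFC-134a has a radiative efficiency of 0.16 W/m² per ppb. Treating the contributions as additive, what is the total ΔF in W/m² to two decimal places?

ΔF = 6.12 W/m²

CO₂: 5.35 × ln(816/279) = 5.35 × ln(2.92473) = 5.35 × 1.07320 = 5.7416 W/m².
N₂O: 0.120 × (√388 − √278) = 0.120 × (19.6977 − 16.6733) = 0.120 × 3.0244 = 0.3629 W/m².
HFC-134a: Δ = 96 − 1 = 95 ppt = 0.095 ppb; ΔF = 0.16 × 0.095 = 0.0152 W/m².
Total ΔF = 5.7416 + 0.3629 + 0.0152 = 6.1197 W/m².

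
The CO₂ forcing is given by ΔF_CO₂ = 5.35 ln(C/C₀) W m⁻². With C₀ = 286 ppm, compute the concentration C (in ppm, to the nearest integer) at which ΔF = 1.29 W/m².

C ≈ 364 ppm

Set 5.35 ln(C/286) = 1.29, so ln(C/286) = 1.29/5.35 = 0.24112.
Then C/286 = e^0.24112 = 1.27267, giving C = 286 × 1.27267 = 363.98 ppm.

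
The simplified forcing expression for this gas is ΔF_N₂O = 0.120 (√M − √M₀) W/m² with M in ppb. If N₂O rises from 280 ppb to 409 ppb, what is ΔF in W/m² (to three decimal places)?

N₂O: 0.120 × (√409 − √280) = 0.120 × (20.2237 − 16.7332) = 0.120 × 3.4905 = 0.4189 W/m².

ΔF = 0.419 W/m²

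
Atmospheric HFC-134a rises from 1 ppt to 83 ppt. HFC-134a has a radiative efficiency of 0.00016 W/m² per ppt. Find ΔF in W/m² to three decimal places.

ΔF = 0.013 W/m²

HFC-134a: ΔF = 0.00016 × (83 − 1) = 0.00016 × 82 = 0.0131 W/m².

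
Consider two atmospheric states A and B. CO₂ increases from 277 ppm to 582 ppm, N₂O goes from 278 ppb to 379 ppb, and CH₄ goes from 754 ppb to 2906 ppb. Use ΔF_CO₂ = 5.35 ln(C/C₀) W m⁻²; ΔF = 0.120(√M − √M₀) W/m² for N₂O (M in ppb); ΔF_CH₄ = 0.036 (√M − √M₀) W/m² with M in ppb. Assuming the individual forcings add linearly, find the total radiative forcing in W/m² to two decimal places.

CO₂: 5.35 × ln(582/277) = 5.35 × ln(2.10108) = 5.35 × 0.74245 = 3.9721 W/m².
N₂O: 0.120 × (√379 − √278) = 0.120 × (19.4679 − 16.6733) = 0.120 × 2.7946 = 0.3354 W/m².
CH₄: 0.036 × (√2906 − √754) = 0.036 × (53.9073 − 27.4591) = 0.036 × 26.4482 = 0.9521 W/m².
Total ΔF = 3.9721 + 0.3354 + 0.9521 = 5.2596 W/m².

ΔF = 5.26 W/m²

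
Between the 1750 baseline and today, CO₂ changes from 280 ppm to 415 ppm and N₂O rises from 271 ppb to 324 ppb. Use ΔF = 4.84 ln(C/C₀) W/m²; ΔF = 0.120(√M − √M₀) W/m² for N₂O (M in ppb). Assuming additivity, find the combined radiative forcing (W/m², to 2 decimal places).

ΔF = 2.09 W/m²

CO₂: 4.84 × ln(415/280) = 4.84 × ln(1.48214) = 4.84 × 0.39349 = 1.9045 W/m².
N₂O: 0.120 × (√324 − √271) = 0.120 × (18.0000 − 16.4621) = 0.120 × 1.5379 = 0.1845 W/m².
Total ΔF = 1.9045 + 0.1845 = 2.0890 W/m².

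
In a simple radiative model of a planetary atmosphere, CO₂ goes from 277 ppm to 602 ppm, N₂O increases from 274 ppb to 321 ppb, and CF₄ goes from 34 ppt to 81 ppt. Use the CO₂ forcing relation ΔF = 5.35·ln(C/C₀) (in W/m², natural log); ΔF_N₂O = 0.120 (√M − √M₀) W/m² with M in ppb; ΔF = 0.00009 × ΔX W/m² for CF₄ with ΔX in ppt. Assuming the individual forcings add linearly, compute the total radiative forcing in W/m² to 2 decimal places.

CO₂: 5.35 × ln(602/277) = 5.35 × ln(2.17329) = 5.35 × 0.77624 = 4.1529 W/m².
N₂O: 0.120 × (√321 − √274) = 0.120 × (17.9165 − 16.5529) = 0.120 × 1.3636 = 0.1636 W/m².
CF₄: ΔF = 0.00009 × (81 − 34) = 0.00009 × 47 = 0.0042 W/m².
Total ΔF = 4.1529 + 0.1636 + 0.0042 = 4.3207 W/m².

ΔF = 4.32 W/m²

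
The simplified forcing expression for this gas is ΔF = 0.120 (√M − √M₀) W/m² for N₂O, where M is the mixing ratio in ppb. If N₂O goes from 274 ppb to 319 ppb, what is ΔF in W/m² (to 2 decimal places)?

ΔF = 0.16 W/m²

N₂O: 0.120 × (√319 − √274) = 0.120 × (17.8606 − 16.5529) = 0.120 × 1.3077 = 0.1569 W/m².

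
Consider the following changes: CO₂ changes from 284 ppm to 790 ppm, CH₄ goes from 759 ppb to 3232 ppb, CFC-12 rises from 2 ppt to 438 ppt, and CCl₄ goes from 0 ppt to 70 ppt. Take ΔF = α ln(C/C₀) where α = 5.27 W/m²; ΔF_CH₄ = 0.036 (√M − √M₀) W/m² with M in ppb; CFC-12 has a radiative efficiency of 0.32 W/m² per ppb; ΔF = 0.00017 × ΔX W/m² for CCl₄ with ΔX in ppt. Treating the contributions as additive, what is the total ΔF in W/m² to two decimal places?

ΔF = 6.60 W/m²

CO₂: 5.27 × ln(790/284) = 5.27 × ln(2.78169) = 5.27 × 1.02306 = 5.3915 W/m².
CH₄: 0.036 × (√3232 − √759) = 0.036 × (56.8507 − 27.5500) = 0.036 × 29.3007 = 1.0548 W/m².
CFC-12: Δ = 438 − 2 = 436 ppt = 0.436 ppb; ΔF = 0.32 × 0.436 = 0.1395 W/m².
CCl₄: ΔF = 0.00017 × (70 − 0) = 0.00017 × 70 = 0.0119 W/m².
Total ΔF = 5.3915 + 1.0548 + 0.1395 + 0.0119 = 6.5977 W/m².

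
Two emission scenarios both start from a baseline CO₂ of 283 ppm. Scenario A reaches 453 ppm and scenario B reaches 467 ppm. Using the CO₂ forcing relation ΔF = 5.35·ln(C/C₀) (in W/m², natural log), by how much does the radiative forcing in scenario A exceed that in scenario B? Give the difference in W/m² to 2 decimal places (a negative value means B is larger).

ΔF_A − ΔF_B = -0.16 W/m²

ΔF_A = 5.35 ln(453/283) = 5.35 × 0.47045 = 2.5169 W/m².
ΔF_B = 5.35 ln(467/283) = 5.35 × 0.50088 = 2.6797 W/m².
Difference: 2.5169 − 2.6797 = -0.1628 W/m².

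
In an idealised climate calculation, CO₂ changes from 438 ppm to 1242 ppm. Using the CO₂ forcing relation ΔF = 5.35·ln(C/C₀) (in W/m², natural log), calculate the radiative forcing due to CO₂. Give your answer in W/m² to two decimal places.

CO₂ absorption bands are partially saturated, so forcing scales with the logarithm of the concentration ratio.
CO₂: 5.35 × ln(1242/438) = 5.35 × ln(2.83562) = 5.35 × 1.04226 = 5.5761 W/m².

ΔF = 5.58 W/m²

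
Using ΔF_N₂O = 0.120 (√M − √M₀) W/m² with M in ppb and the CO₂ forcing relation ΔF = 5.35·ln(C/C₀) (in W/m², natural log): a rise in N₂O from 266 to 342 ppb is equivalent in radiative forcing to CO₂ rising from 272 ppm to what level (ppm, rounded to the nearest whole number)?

C ≈ 286 ppm

N₂O forcing: 0.120 × (√342 − √266) = 0.120 × (18.4932 − 16.3095) = 0.120 × 2.1837 = 0.26204 W/m².
Set 5.35 ln(C/272) = 0.26204: ln(C/272) = 0.26204/5.35 = 0.04898, so C = 272 × e^0.04898 = 272 × 1.05020 = 285.65 ppm.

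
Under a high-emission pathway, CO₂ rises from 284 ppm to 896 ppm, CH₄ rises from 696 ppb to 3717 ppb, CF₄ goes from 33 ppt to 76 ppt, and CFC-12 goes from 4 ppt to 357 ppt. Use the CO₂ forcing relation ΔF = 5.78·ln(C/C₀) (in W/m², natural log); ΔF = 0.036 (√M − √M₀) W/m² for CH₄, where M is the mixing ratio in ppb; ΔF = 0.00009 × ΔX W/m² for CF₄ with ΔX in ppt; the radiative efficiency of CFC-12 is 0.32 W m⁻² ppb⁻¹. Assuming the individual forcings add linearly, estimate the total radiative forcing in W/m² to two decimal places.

ΔF = 8.00 W/m²

CO₂: 5.78 × ln(896/284) = 5.78 × ln(3.15493) = 5.78 × 1.14897 = 6.6410 W/m².
CH₄: 0.036 × (√3717 − √696) = 0.036 × (60.9672 − 26.3818) = 0.036 × 34.5854 = 1.2451 W/m².
CF₄: ΔF = 0.00009 × (76 − 33) = 0.00009 × 43 = 0.0039 W/m².
CFC-12: Δ = 357 − 4 = 353 ppt = 0.353 ppb; ΔF = 0.32 × 0.353 = 0.1130 W/m².
Total ΔF = 6.6410 + 1.2451 + 0.0039 + 0.1130 = 8.0030 W/m².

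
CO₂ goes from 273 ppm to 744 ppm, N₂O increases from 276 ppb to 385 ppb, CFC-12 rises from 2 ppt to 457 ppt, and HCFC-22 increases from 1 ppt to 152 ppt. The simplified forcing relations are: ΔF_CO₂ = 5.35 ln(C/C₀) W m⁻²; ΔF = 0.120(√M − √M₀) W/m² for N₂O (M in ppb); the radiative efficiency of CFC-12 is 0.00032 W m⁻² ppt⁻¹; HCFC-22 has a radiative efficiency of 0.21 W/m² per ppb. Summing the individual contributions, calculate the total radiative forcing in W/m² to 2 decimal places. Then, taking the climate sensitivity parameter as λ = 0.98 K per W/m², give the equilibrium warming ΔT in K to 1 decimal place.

CO₂: 5.35 × ln(744/273) = 5.35 × ln(2.72527) = 5.35 × 1.00257 = 5.3637 W/m².
N₂O: 0.120 × (√385 − √276) = 0.120 × (19.6214 − 16.6132) = 0.120 × 3.0082 = 0.3610 W/m².
CFC-12: ΔF = 0.00032 × (457 − 2) = 0.00032 × 455 = 0.1456 W/m².
HCFC-22: Δ = 152 − 1 = 151 ppt = 0.151 ppb; ΔF = 0.21 × 0.151 = 0.0317 W/m².
Total ΔF = 5.3637 + 0.3610 + 0.1456 + 0.0317 = 5.9020 W/m².
ΔT = λ ΔF = 0.98 × 5.90 = 5.7820 K.

ΔF = 5.90 W/m²; ΔT = 5.8 K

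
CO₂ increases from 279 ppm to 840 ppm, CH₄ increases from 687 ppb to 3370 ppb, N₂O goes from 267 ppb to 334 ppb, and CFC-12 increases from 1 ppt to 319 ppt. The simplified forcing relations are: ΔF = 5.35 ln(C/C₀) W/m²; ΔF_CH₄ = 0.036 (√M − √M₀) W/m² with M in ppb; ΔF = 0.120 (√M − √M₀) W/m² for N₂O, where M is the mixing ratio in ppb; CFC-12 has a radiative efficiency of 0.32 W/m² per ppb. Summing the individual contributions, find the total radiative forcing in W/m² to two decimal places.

CO₂: 5.35 × ln(840/279) = 5.35 × ln(3.01075) = 5.35 × 1.10219 = 5.8967 W/m².
CH₄: 0.036 × (√3370 − √687) = 0.036 × (58.0517 − 26.2107) = 0.036 × 31.8410 = 1.1463 W/m².
N₂O: 0.120 × (√334 − √267) = 0.120 × (18.2757 − 16.3401) = 0.120 × 1.9356 = 0.2323 W/m².
CFC-12: Δ = 319 − 1 = 318 ppt = 0.318 ppb; ΔF = 0.32 × 0.318 = 0.1018 W/m².
Total ΔF = 5.8967 + 1.1463 + 0.2323 + 0.1018 = 7.3771 W/m².

ΔF = 7.38 W/m²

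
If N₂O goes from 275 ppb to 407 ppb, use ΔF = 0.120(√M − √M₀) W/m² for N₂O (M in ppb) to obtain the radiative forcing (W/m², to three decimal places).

ΔF = 0.431 W/m²

N₂O: 0.120 × (√407 − √275) = 0.120 × (20.1742 − 16.5831) = 0.120 × 3.5911 = 0.4309 W/m².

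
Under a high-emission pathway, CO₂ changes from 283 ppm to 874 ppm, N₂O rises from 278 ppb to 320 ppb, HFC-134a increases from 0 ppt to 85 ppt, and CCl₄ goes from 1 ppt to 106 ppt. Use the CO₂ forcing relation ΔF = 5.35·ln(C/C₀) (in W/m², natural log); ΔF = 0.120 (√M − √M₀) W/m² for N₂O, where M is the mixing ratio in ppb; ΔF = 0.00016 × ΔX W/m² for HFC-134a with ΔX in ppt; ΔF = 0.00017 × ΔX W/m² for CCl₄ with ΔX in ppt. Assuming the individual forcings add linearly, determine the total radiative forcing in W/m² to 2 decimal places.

CO₂: 5.35 × ln(874/283) = 5.35 × ln(3.08834) = 5.35 × 1.12763 = 6.0328 W/m².
N₂O: 0.120 × (√320 − √278) = 0.120 × (17.8885 − 16.6733) = 0.120 × 1.2152 = 0.1458 W/m².
HFC-134a: ΔF = 0.00016 × (85 − 0) = 0.00016 × 85 = 0.0136 W/m².
CCl₄: ΔF = 0.00017 × (106 − 1) = 0.00017 × 105 = 0.0179 W/m².
Total ΔF = 6.0328 + 0.1458 + 0.0136 + 0.0179 = 6.2101 W/m².

ΔF = 6.21 W/m²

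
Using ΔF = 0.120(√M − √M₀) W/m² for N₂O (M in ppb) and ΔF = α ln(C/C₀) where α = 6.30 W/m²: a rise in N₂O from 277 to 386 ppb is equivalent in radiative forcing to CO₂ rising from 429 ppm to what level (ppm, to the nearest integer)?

C ≈ 454 ppm

N₂O forcing: 0.120 × (√386 − √277) = 0.120 × (19.6469 − 16.6433) = 0.120 × 3.0036 = 0.36043 W/m².
Set 6.30 ln(C/429) = 0.36043: ln(C/429) = 0.36043/6.30 = 0.05721, so C = 429 × e^0.05721 = 429 × 1.05888 = 454.26 ppm.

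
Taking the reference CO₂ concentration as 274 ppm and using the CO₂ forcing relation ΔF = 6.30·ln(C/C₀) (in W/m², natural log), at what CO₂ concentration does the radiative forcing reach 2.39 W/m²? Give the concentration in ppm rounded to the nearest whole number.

C ≈ 400 ppm

Set 6.30 ln(C/274) = 2.39, so ln(C/274) = 2.39/6.30 = 0.37937.
Then C/274 = e^0.37937 = 1.46136, giving C = 274 × 1.46136 = 400.41 ppm.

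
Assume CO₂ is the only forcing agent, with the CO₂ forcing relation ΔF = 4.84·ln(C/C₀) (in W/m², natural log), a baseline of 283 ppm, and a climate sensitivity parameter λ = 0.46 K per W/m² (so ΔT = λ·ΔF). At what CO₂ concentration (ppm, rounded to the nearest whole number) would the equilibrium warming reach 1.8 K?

Required forcing: ΔF = ΔT/λ = 1.8/0.46 = 3.9130 W/m².
Then ln(C/283) = ΔF/4.84 = 3.9130/4.84 = 0.80847.
So C = 283 × e^0.80847 = 283 × 2.24447 = 635.19 ppm.

C ≈ 635 ppm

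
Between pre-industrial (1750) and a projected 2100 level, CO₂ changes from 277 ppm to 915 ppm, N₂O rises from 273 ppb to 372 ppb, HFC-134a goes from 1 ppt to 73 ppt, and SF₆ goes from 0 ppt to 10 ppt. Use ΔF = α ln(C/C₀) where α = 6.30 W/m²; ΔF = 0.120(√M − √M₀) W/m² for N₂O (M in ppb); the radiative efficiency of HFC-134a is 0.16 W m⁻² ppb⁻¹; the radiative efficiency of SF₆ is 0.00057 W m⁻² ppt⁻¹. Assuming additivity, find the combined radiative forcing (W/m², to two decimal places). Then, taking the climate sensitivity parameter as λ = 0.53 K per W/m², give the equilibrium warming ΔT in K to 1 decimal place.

ΔF = 7.88 W/m²; ΔT = 4.2 K

CO₂: 6.30 × ln(915/277) = 6.30 × ln(3.30325) = 6.30 × 1.19491 = 7.5279 W/m².
N₂O: 0.120 × (√372 − √273) = 0.120 × (19.2873 − 16.5227) = 0.120 × 2.7646 = 0.3318 W/m².
HFC-134a: Δ = 73 − 1 = 72 ppt = 0.072 ppb; ΔF = 0.16 × 0.072 = 0.0115 W/m².
SF₆: ΔF = 0.00057 × (10 − 0) = 0.00057 × 10 = 0.0057 W/m².
Total ΔF = 7.5279 + 0.3318 + 0.0115 + 0.0057 = 7.8769 W/m².
ΔT = λ ΔF = 0.53 × 7.88 = 4.1764 K.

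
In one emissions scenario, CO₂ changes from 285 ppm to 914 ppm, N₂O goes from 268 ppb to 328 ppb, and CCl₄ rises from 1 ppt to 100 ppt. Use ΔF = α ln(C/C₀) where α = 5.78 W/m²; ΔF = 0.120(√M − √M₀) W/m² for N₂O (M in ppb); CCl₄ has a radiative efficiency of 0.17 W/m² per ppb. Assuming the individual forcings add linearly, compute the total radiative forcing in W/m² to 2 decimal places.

ΔF = 6.96 W/m²

CO₂: 5.78 × ln(914/285) = 5.78 × ln(3.20702) = 5.78 × 1.16534 = 6.7357 W/m².
N₂O: 0.120 × (√328 − √268) = 0.120 × (18.1108 − 16.3707) = 0.120 × 1.7401 = 0.2088 W/m².
CCl₄: Δ = 100 − 1 = 99 ppt = 0.099 ppb; ΔF = 0.17 × 0.099 = 0.0168 W/m².
Total ΔF = 6.7357 + 0.2088 + 0.0168 = 6.9613 W/m².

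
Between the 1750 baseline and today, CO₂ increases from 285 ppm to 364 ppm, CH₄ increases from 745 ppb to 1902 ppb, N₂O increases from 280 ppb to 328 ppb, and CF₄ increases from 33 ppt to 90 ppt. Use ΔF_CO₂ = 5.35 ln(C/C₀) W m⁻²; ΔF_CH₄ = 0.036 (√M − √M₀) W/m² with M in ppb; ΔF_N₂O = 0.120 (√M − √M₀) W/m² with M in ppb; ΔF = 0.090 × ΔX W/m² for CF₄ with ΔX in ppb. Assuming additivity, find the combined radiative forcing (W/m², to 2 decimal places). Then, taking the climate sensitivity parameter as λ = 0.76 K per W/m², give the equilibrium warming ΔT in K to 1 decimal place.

CO₂: 5.35 × ln(364/285) = 5.35 × ln(1.27719) = 5.35 × 0.24466 = 1.3089 W/m².
CH₄: 0.036 × (√1902 − √745) = 0.036 × (43.6119 − 27.2947) = 0.036 × 16.3172 = 0.5874 W/m².
N₂O: 0.120 × (√328 − √280) = 0.120 × (18.1108 − 16.7332) = 0.120 × 1.3776 = 0.1653 W/m².
CF₄: Δ = 90 − 33 = 57 ppt = 0.057 ppb; ΔF = 0.090 × 0.057 = 0.0051 W/m².
Total ΔF = 1.3089 + 0.5874 + 0.1653 + 0.0051 = 2.0667 W/m².
ΔT = λ ΔF = 0.76 × 2.07 = 1.5732 K.

ΔF = 2.07 W/m²; ΔT = 1.6 K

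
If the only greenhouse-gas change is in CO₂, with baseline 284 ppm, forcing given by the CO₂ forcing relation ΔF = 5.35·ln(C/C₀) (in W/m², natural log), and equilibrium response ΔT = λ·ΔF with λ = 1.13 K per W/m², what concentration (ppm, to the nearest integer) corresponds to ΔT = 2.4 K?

C ≈ 422 ppm

Required forcing: ΔF = ΔT/λ = 2.4/1.13 = 2.1239 W/m².
Then ln(C/284) = ΔF/5.35 = 2.1239/5.35 = 0.39699.
So C = 284 × e^0.39699 = 284 × 1.48734 = 422.40 ppm.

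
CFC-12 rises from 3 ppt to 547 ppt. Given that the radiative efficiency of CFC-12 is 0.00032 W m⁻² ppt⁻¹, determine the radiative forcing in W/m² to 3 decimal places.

ΔF = 0.174 W/m²

CFC-12: ΔF = 0.00032 × (547 − 3) = 0.00032 × 544 = 0.1741 W/m².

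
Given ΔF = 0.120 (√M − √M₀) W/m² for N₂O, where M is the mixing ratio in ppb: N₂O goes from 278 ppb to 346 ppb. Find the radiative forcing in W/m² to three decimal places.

N₂O: 0.120 × (√346 − √278) = 0.120 × (18.6011 − 16.6733) = 0.120 × 1.9278 = 0.2313 W/m².

ΔF = 0.231 W/m²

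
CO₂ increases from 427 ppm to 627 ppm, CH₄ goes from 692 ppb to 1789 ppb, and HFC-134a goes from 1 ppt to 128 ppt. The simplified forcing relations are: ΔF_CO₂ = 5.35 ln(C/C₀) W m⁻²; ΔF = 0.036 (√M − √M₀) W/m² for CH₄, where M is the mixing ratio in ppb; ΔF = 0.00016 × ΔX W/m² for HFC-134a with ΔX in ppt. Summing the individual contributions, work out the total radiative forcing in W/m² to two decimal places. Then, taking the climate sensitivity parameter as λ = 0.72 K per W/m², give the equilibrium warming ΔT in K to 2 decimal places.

CO₂: 5.35 × ln(627/427) = 5.35 × ln(1.46838) = 5.35 × 0.38416 = 2.0553 W/m².
CH₄: 0.036 × (√1789 − √692) = 0.036 × (42.2966 − 26.3059) = 0.036 × 15.9907 = 0.5757 W/m².
HFC-134a: ΔF = 0.00016 × (128 − 1) = 0.00016 × 127 = 0.0203 W/m².
Total ΔF = 2.0553 + 0.5757 + 0.0203 = 2.6513 W/m².
ΔT = λ ΔF = 0.72 × 2.65 = 1.9080 K.

ΔF = 2.65 W/m²; ΔT = 1.91 K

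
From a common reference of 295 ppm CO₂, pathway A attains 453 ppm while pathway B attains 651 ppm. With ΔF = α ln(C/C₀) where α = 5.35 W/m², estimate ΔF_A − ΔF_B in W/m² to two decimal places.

ΔF_A = 5.35 ln(453/295) = 5.35 × 0.42892 = 2.2947 W/m².
ΔF_B = 5.35 ln(651/295) = 5.35 × 0.79153 = 4.2347 W/m².
Difference: 2.2947 − 4.2347 = -1.9400 W/m².
(Equivalently, ΔF_A − ΔF_B = 5.35 ln(453/651) = 5.35 × -0.36262 = -1.9400 W/m².)

ΔF_A − ΔF_B = -1.94 W/m²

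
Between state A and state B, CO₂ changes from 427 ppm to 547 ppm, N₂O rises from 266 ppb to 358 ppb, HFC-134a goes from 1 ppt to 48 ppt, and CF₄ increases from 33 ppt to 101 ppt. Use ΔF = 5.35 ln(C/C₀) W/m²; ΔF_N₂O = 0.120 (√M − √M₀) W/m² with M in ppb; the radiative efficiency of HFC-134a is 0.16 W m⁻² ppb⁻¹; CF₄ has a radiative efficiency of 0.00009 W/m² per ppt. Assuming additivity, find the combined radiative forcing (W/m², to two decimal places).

CO₂: 5.35 × ln(547/427) = 5.35 × ln(1.28103) = 5.35 × 0.24766 = 1.3250 W/m².
N₂O: 0.120 × (√358 − √266) = 0.120 × (18.9209 − 16.3095) = 0.120 × 2.6114 = 0.3134 W/m².
HFC-134a: Δ = 48 − 1 = 47 ppt = 0.047 ppb; ΔF = 0.16 × 0.047 = 0.0075 W/m².
CF₄: ΔF = 0.00009 × (101 − 33) = 0.00009 × 68 = 0.0061 W/m².
Total ΔF = 1.3250 + 0.3134 + 0.0075 + 0.0061 = 1.6520 W/m².

ΔF = 1.65 W/m²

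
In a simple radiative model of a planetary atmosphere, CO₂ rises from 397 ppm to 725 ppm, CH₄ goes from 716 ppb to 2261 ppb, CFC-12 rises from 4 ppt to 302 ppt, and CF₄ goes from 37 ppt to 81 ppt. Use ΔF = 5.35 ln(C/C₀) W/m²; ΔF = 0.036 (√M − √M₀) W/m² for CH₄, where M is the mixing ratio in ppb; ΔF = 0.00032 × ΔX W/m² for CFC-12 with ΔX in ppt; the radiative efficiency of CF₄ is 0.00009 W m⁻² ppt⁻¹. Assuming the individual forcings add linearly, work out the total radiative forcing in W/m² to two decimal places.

CO₂: 5.35 × ln(725/397) = 5.35 × ln(1.82620) = 5.35 × 0.60224 = 3.2220 W/m².
CH₄: 0.036 × (√2261 − √716) = 0.036 × (47.5500 − 26.7582) = 0.036 × 20.7918 = 0.7485 W/m².
CFC-12: ΔF = 0.00032 × (302 − 4) = 0.00032 × 298 = 0.0954 W/m².
CF₄: ΔF = 0.00009 × (81 − 37) = 0.00009 × 44 = 0.0040 W/m².
Total ΔF = 3.2220 + 0.7485 + 0.0954 + 0.0040 = 4.0699 W/m².

ΔF = 4.07 W/m²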